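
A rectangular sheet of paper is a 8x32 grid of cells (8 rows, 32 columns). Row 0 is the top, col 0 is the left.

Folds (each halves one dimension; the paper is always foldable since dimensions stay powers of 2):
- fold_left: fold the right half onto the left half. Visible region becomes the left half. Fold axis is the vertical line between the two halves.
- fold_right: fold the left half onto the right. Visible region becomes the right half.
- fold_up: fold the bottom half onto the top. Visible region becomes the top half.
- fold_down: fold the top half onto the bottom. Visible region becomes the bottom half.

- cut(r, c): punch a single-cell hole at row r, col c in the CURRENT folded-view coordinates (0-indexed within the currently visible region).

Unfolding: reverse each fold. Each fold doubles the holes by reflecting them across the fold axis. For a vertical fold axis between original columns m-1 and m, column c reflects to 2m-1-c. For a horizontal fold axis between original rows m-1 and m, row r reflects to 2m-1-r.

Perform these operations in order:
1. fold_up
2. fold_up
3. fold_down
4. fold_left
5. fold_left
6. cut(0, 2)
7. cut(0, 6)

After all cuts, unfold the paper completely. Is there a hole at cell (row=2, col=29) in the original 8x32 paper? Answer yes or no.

Answer: yes

Derivation:
Op 1 fold_up: fold axis h@4; visible region now rows[0,4) x cols[0,32) = 4x32
Op 2 fold_up: fold axis h@2; visible region now rows[0,2) x cols[0,32) = 2x32
Op 3 fold_down: fold axis h@1; visible region now rows[1,2) x cols[0,32) = 1x32
Op 4 fold_left: fold axis v@16; visible region now rows[1,2) x cols[0,16) = 1x16
Op 5 fold_left: fold axis v@8; visible region now rows[1,2) x cols[0,8) = 1x8
Op 6 cut(0, 2): punch at orig (1,2); cuts so far [(1, 2)]; region rows[1,2) x cols[0,8) = 1x8
Op 7 cut(0, 6): punch at orig (1,6); cuts so far [(1, 2), (1, 6)]; region rows[1,2) x cols[0,8) = 1x8
Unfold 1 (reflect across v@8): 4 holes -> [(1, 2), (1, 6), (1, 9), (1, 13)]
Unfold 2 (reflect across v@16): 8 holes -> [(1, 2), (1, 6), (1, 9), (1, 13), (1, 18), (1, 22), (1, 25), (1, 29)]
Unfold 3 (reflect across h@1): 16 holes -> [(0, 2), (0, 6), (0, 9), (0, 13), (0, 18), (0, 22), (0, 25), (0, 29), (1, 2), (1, 6), (1, 9), (1, 13), (1, 18), (1, 22), (1, 25), (1, 29)]
Unfold 4 (reflect across h@2): 32 holes -> [(0, 2), (0, 6), (0, 9), (0, 13), (0, 18), (0, 22), (0, 25), (0, 29), (1, 2), (1, 6), (1, 9), (1, 13), (1, 18), (1, 22), (1, 25), (1, 29), (2, 2), (2, 6), (2, 9), (2, 13), (2, 18), (2, 22), (2, 25), (2, 29), (3, 2), (3, 6), (3, 9), (3, 13), (3, 18), (3, 22), (3, 25), (3, 29)]
Unfold 5 (reflect across h@4): 64 holes -> [(0, 2), (0, 6), (0, 9), (0, 13), (0, 18), (0, 22), (0, 25), (0, 29), (1, 2), (1, 6), (1, 9), (1, 13), (1, 18), (1, 22), (1, 25), (1, 29), (2, 2), (2, 6), (2, 9), (2, 13), (2, 18), (2, 22), (2, 25), (2, 29), (3, 2), (3, 6), (3, 9), (3, 13), (3, 18), (3, 22), (3, 25), (3, 29), (4, 2), (4, 6), (4, 9), (4, 13), (4, 18), (4, 22), (4, 25), (4, 29), (5, 2), (5, 6), (5, 9), (5, 13), (5, 18), (5, 22), (5, 25), (5, 29), (6, 2), (6, 6), (6, 9), (6, 13), (6, 18), (6, 22), (6, 25), (6, 29), (7, 2), (7, 6), (7, 9), (7, 13), (7, 18), (7, 22), (7, 25), (7, 29)]
Holes: [(0, 2), (0, 6), (0, 9), (0, 13), (0, 18), (0, 22), (0, 25), (0, 29), (1, 2), (1, 6), (1, 9), (1, 13), (1, 18), (1, 22), (1, 25), (1, 29), (2, 2), (2, 6), (2, 9), (2, 13), (2, 18), (2, 22), (2, 25), (2, 29), (3, 2), (3, 6), (3, 9), (3, 13), (3, 18), (3, 22), (3, 25), (3, 29), (4, 2), (4, 6), (4, 9), (4, 13), (4, 18), (4, 22), (4, 25), (4, 29), (5, 2), (5, 6), (5, 9), (5, 13), (5, 18), (5, 22), (5, 25), (5, 29), (6, 2), (6, 6), (6, 9), (6, 13), (6, 18), (6, 22), (6, 25), (6, 29), (7, 2), (7, 6), (7, 9), (7, 13), (7, 18), (7, 22), (7, 25), (7, 29)]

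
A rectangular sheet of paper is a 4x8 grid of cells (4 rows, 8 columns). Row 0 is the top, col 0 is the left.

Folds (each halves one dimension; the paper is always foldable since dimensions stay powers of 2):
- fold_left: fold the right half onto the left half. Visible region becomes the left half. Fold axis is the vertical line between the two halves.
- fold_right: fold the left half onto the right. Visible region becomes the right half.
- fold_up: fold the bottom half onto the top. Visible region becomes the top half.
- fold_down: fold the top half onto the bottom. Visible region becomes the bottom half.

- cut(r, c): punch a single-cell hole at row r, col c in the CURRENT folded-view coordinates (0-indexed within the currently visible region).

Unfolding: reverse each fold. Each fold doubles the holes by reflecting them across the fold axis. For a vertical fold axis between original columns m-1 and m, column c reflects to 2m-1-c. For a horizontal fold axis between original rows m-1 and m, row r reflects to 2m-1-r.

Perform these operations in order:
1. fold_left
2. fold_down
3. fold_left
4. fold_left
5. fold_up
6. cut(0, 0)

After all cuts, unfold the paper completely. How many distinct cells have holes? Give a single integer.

Op 1 fold_left: fold axis v@4; visible region now rows[0,4) x cols[0,4) = 4x4
Op 2 fold_down: fold axis h@2; visible region now rows[2,4) x cols[0,4) = 2x4
Op 3 fold_left: fold axis v@2; visible region now rows[2,4) x cols[0,2) = 2x2
Op 4 fold_left: fold axis v@1; visible region now rows[2,4) x cols[0,1) = 2x1
Op 5 fold_up: fold axis h@3; visible region now rows[2,3) x cols[0,1) = 1x1
Op 6 cut(0, 0): punch at orig (2,0); cuts so far [(2, 0)]; region rows[2,3) x cols[0,1) = 1x1
Unfold 1 (reflect across h@3): 2 holes -> [(2, 0), (3, 0)]
Unfold 2 (reflect across v@1): 4 holes -> [(2, 0), (2, 1), (3, 0), (3, 1)]
Unfold 3 (reflect across v@2): 8 holes -> [(2, 0), (2, 1), (2, 2), (2, 3), (3, 0), (3, 1), (3, 2), (3, 3)]
Unfold 4 (reflect across h@2): 16 holes -> [(0, 0), (0, 1), (0, 2), (0, 3), (1, 0), (1, 1), (1, 2), (1, 3), (2, 0), (2, 1), (2, 2), (2, 3), (3, 0), (3, 1), (3, 2), (3, 3)]
Unfold 5 (reflect across v@4): 32 holes -> [(0, 0), (0, 1), (0, 2), (0, 3), (0, 4), (0, 5), (0, 6), (0, 7), (1, 0), (1, 1), (1, 2), (1, 3), (1, 4), (1, 5), (1, 6), (1, 7), (2, 0), (2, 1), (2, 2), (2, 3), (2, 4), (2, 5), (2, 6), (2, 7), (3, 0), (3, 1), (3, 2), (3, 3), (3, 4), (3, 5), (3, 6), (3, 7)]

Answer: 32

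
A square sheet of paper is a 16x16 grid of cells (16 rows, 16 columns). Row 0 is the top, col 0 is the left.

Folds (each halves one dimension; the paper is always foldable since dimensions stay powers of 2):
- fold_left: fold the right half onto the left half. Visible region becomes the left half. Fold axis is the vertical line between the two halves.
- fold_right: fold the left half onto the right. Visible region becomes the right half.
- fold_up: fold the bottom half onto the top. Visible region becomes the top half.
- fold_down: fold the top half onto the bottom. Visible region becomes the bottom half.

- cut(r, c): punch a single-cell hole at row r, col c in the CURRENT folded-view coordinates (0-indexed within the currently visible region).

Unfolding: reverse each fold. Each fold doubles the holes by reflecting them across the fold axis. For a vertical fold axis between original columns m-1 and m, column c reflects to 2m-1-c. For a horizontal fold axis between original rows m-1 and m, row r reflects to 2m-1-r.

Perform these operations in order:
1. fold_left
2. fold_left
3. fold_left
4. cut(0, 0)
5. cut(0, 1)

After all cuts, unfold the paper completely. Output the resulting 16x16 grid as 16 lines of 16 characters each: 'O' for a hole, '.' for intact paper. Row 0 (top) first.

Answer: OOOOOOOOOOOOOOOO
................
................
................
................
................
................
................
................
................
................
................
................
................
................
................

Derivation:
Op 1 fold_left: fold axis v@8; visible region now rows[0,16) x cols[0,8) = 16x8
Op 2 fold_left: fold axis v@4; visible region now rows[0,16) x cols[0,4) = 16x4
Op 3 fold_left: fold axis v@2; visible region now rows[0,16) x cols[0,2) = 16x2
Op 4 cut(0, 0): punch at orig (0,0); cuts so far [(0, 0)]; region rows[0,16) x cols[0,2) = 16x2
Op 5 cut(0, 1): punch at orig (0,1); cuts so far [(0, 0), (0, 1)]; region rows[0,16) x cols[0,2) = 16x2
Unfold 1 (reflect across v@2): 4 holes -> [(0, 0), (0, 1), (0, 2), (0, 3)]
Unfold 2 (reflect across v@4): 8 holes -> [(0, 0), (0, 1), (0, 2), (0, 3), (0, 4), (0, 5), (0, 6), (0, 7)]
Unfold 3 (reflect across v@8): 16 holes -> [(0, 0), (0, 1), (0, 2), (0, 3), (0, 4), (0, 5), (0, 6), (0, 7), (0, 8), (0, 9), (0, 10), (0, 11), (0, 12), (0, 13), (0, 14), (0, 15)]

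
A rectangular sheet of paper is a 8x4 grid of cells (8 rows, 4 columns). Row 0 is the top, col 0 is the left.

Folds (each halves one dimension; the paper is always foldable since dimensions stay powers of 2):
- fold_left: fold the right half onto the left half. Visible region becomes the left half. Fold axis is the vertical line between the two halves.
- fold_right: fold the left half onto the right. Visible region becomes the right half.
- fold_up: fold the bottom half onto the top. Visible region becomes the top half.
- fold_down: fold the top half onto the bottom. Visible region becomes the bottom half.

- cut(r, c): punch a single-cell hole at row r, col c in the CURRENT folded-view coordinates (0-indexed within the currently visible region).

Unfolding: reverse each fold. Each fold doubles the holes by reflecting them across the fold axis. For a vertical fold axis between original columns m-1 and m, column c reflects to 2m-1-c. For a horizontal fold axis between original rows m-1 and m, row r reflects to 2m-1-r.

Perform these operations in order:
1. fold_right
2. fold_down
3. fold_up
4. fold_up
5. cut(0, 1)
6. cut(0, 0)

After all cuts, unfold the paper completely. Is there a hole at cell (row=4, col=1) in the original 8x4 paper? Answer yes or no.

Answer: yes

Derivation:
Op 1 fold_right: fold axis v@2; visible region now rows[0,8) x cols[2,4) = 8x2
Op 2 fold_down: fold axis h@4; visible region now rows[4,8) x cols[2,4) = 4x2
Op 3 fold_up: fold axis h@6; visible region now rows[4,6) x cols[2,4) = 2x2
Op 4 fold_up: fold axis h@5; visible region now rows[4,5) x cols[2,4) = 1x2
Op 5 cut(0, 1): punch at orig (4,3); cuts so far [(4, 3)]; region rows[4,5) x cols[2,4) = 1x2
Op 6 cut(0, 0): punch at orig (4,2); cuts so far [(4, 2), (4, 3)]; region rows[4,5) x cols[2,4) = 1x2
Unfold 1 (reflect across h@5): 4 holes -> [(4, 2), (4, 3), (5, 2), (5, 3)]
Unfold 2 (reflect across h@6): 8 holes -> [(4, 2), (4, 3), (5, 2), (5, 3), (6, 2), (6, 3), (7, 2), (7, 3)]
Unfold 3 (reflect across h@4): 16 holes -> [(0, 2), (0, 3), (1, 2), (1, 3), (2, 2), (2, 3), (3, 2), (3, 3), (4, 2), (4, 3), (5, 2), (5, 3), (6, 2), (6, 3), (7, 2), (7, 3)]
Unfold 4 (reflect across v@2): 32 holes -> [(0, 0), (0, 1), (0, 2), (0, 3), (1, 0), (1, 1), (1, 2), (1, 3), (2, 0), (2, 1), (2, 2), (2, 3), (3, 0), (3, 1), (3, 2), (3, 3), (4, 0), (4, 1), (4, 2), (4, 3), (5, 0), (5, 1), (5, 2), (5, 3), (6, 0), (6, 1), (6, 2), (6, 3), (7, 0), (7, 1), (7, 2), (7, 3)]
Holes: [(0, 0), (0, 1), (0, 2), (0, 3), (1, 0), (1, 1), (1, 2), (1, 3), (2, 0), (2, 1), (2, 2), (2, 3), (3, 0), (3, 1), (3, 2), (3, 3), (4, 0), (4, 1), (4, 2), (4, 3), (5, 0), (5, 1), (5, 2), (5, 3), (6, 0), (6, 1), (6, 2), (6, 3), (7, 0), (7, 1), (7, 2), (7, 3)]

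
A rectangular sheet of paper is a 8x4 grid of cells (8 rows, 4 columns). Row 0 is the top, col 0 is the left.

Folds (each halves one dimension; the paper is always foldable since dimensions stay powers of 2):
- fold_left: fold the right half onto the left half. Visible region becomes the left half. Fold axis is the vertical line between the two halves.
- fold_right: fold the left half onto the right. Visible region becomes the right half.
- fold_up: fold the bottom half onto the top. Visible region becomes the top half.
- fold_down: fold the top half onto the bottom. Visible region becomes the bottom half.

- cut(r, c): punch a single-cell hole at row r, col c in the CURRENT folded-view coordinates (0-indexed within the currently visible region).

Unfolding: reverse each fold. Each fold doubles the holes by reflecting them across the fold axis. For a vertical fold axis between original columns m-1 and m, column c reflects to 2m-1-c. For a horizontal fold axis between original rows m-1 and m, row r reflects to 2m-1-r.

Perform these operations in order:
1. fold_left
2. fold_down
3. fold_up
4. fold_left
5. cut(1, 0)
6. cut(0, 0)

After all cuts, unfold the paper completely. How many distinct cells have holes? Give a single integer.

Op 1 fold_left: fold axis v@2; visible region now rows[0,8) x cols[0,2) = 8x2
Op 2 fold_down: fold axis h@4; visible region now rows[4,8) x cols[0,2) = 4x2
Op 3 fold_up: fold axis h@6; visible region now rows[4,6) x cols[0,2) = 2x2
Op 4 fold_left: fold axis v@1; visible region now rows[4,6) x cols[0,1) = 2x1
Op 5 cut(1, 0): punch at orig (5,0); cuts so far [(5, 0)]; region rows[4,6) x cols[0,1) = 2x1
Op 6 cut(0, 0): punch at orig (4,0); cuts so far [(4, 0), (5, 0)]; region rows[4,6) x cols[0,1) = 2x1
Unfold 1 (reflect across v@1): 4 holes -> [(4, 0), (4, 1), (5, 0), (5, 1)]
Unfold 2 (reflect across h@6): 8 holes -> [(4, 0), (4, 1), (5, 0), (5, 1), (6, 0), (6, 1), (7, 0), (7, 1)]
Unfold 3 (reflect across h@4): 16 holes -> [(0, 0), (0, 1), (1, 0), (1, 1), (2, 0), (2, 1), (3, 0), (3, 1), (4, 0), (4, 1), (5, 0), (5, 1), (6, 0), (6, 1), (7, 0), (7, 1)]
Unfold 4 (reflect across v@2): 32 holes -> [(0, 0), (0, 1), (0, 2), (0, 3), (1, 0), (1, 1), (1, 2), (1, 3), (2, 0), (2, 1), (2, 2), (2, 3), (3, 0), (3, 1), (3, 2), (3, 3), (4, 0), (4, 1), (4, 2), (4, 3), (5, 0), (5, 1), (5, 2), (5, 3), (6, 0), (6, 1), (6, 2), (6, 3), (7, 0), (7, 1), (7, 2), (7, 3)]

Answer: 32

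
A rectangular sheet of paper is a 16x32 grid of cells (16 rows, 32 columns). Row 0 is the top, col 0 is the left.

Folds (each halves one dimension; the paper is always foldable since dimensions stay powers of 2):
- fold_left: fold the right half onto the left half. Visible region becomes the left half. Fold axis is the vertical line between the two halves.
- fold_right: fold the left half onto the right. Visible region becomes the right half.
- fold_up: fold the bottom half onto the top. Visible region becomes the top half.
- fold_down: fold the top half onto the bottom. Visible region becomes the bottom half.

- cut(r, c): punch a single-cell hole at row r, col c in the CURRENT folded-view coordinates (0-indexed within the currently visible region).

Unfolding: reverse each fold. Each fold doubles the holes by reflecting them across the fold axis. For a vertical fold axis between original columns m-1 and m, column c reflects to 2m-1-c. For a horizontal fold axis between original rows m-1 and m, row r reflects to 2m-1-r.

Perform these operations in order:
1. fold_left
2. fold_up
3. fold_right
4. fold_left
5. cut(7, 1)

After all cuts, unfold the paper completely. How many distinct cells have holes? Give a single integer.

Answer: 16

Derivation:
Op 1 fold_left: fold axis v@16; visible region now rows[0,16) x cols[0,16) = 16x16
Op 2 fold_up: fold axis h@8; visible region now rows[0,8) x cols[0,16) = 8x16
Op 3 fold_right: fold axis v@8; visible region now rows[0,8) x cols[8,16) = 8x8
Op 4 fold_left: fold axis v@12; visible region now rows[0,8) x cols[8,12) = 8x4
Op 5 cut(7, 1): punch at orig (7,9); cuts so far [(7, 9)]; region rows[0,8) x cols[8,12) = 8x4
Unfold 1 (reflect across v@12): 2 holes -> [(7, 9), (7, 14)]
Unfold 2 (reflect across v@8): 4 holes -> [(7, 1), (7, 6), (7, 9), (7, 14)]
Unfold 3 (reflect across h@8): 8 holes -> [(7, 1), (7, 6), (7, 9), (7, 14), (8, 1), (8, 6), (8, 9), (8, 14)]
Unfold 4 (reflect across v@16): 16 holes -> [(7, 1), (7, 6), (7, 9), (7, 14), (7, 17), (7, 22), (7, 25), (7, 30), (8, 1), (8, 6), (8, 9), (8, 14), (8, 17), (8, 22), (8, 25), (8, 30)]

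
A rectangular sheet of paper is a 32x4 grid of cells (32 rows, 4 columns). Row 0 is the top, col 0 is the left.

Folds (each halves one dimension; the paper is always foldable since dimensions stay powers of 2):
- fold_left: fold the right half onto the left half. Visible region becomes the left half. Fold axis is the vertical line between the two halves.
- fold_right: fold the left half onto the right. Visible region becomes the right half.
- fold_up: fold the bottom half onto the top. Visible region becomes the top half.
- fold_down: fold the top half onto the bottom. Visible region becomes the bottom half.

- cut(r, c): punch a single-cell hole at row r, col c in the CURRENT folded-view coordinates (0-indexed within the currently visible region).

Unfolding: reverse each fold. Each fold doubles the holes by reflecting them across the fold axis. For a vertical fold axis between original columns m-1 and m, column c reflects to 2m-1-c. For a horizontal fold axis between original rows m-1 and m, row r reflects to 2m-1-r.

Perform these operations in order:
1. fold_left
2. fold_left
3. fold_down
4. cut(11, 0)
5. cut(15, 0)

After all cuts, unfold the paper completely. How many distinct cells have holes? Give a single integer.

Answer: 16

Derivation:
Op 1 fold_left: fold axis v@2; visible region now rows[0,32) x cols[0,2) = 32x2
Op 2 fold_left: fold axis v@1; visible region now rows[0,32) x cols[0,1) = 32x1
Op 3 fold_down: fold axis h@16; visible region now rows[16,32) x cols[0,1) = 16x1
Op 4 cut(11, 0): punch at orig (27,0); cuts so far [(27, 0)]; region rows[16,32) x cols[0,1) = 16x1
Op 5 cut(15, 0): punch at orig (31,0); cuts so far [(27, 0), (31, 0)]; region rows[16,32) x cols[0,1) = 16x1
Unfold 1 (reflect across h@16): 4 holes -> [(0, 0), (4, 0), (27, 0), (31, 0)]
Unfold 2 (reflect across v@1): 8 holes -> [(0, 0), (0, 1), (4, 0), (4, 1), (27, 0), (27, 1), (31, 0), (31, 1)]
Unfold 3 (reflect across v@2): 16 holes -> [(0, 0), (0, 1), (0, 2), (0, 3), (4, 0), (4, 1), (4, 2), (4, 3), (27, 0), (27, 1), (27, 2), (27, 3), (31, 0), (31, 1), (31, 2), (31, 3)]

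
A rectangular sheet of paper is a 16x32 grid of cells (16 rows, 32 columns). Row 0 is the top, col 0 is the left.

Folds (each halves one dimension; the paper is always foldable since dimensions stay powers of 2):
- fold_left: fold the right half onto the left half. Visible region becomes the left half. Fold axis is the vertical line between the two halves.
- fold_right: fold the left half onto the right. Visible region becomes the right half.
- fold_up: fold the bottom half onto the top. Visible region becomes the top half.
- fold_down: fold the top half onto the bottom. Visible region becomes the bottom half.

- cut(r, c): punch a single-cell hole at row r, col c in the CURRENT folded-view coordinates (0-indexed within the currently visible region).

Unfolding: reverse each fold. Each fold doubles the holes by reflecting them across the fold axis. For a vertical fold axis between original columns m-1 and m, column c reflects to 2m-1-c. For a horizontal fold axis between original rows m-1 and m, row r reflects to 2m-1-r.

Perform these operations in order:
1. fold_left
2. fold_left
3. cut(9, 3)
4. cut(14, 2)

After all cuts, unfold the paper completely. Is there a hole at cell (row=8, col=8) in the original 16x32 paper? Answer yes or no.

Answer: no

Derivation:
Op 1 fold_left: fold axis v@16; visible region now rows[0,16) x cols[0,16) = 16x16
Op 2 fold_left: fold axis v@8; visible region now rows[0,16) x cols[0,8) = 16x8
Op 3 cut(9, 3): punch at orig (9,3); cuts so far [(9, 3)]; region rows[0,16) x cols[0,8) = 16x8
Op 4 cut(14, 2): punch at orig (14,2); cuts so far [(9, 3), (14, 2)]; region rows[0,16) x cols[0,8) = 16x8
Unfold 1 (reflect across v@8): 4 holes -> [(9, 3), (9, 12), (14, 2), (14, 13)]
Unfold 2 (reflect across v@16): 8 holes -> [(9, 3), (9, 12), (9, 19), (9, 28), (14, 2), (14, 13), (14, 18), (14, 29)]
Holes: [(9, 3), (9, 12), (9, 19), (9, 28), (14, 2), (14, 13), (14, 18), (14, 29)]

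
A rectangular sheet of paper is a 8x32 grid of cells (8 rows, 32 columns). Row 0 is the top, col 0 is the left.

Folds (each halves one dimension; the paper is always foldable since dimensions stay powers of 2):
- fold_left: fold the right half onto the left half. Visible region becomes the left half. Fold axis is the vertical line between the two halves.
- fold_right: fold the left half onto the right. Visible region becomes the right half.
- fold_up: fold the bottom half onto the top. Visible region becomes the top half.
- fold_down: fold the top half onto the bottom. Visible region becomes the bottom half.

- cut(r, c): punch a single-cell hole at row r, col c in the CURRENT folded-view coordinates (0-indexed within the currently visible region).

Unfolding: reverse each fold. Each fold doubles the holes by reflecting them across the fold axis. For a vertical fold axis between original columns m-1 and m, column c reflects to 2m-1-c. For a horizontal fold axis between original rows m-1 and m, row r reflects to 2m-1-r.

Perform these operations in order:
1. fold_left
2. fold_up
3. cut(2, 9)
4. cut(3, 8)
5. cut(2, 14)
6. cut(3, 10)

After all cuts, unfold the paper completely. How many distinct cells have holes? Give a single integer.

Answer: 16

Derivation:
Op 1 fold_left: fold axis v@16; visible region now rows[0,8) x cols[0,16) = 8x16
Op 2 fold_up: fold axis h@4; visible region now rows[0,4) x cols[0,16) = 4x16
Op 3 cut(2, 9): punch at orig (2,9); cuts so far [(2, 9)]; region rows[0,4) x cols[0,16) = 4x16
Op 4 cut(3, 8): punch at orig (3,8); cuts so far [(2, 9), (3, 8)]; region rows[0,4) x cols[0,16) = 4x16
Op 5 cut(2, 14): punch at orig (2,14); cuts so far [(2, 9), (2, 14), (3, 8)]; region rows[0,4) x cols[0,16) = 4x16
Op 6 cut(3, 10): punch at orig (3,10); cuts so far [(2, 9), (2, 14), (3, 8), (3, 10)]; region rows[0,4) x cols[0,16) = 4x16
Unfold 1 (reflect across h@4): 8 holes -> [(2, 9), (2, 14), (3, 8), (3, 10), (4, 8), (4, 10), (5, 9), (5, 14)]
Unfold 2 (reflect across v@16): 16 holes -> [(2, 9), (2, 14), (2, 17), (2, 22), (3, 8), (3, 10), (3, 21), (3, 23), (4, 8), (4, 10), (4, 21), (4, 23), (5, 9), (5, 14), (5, 17), (5, 22)]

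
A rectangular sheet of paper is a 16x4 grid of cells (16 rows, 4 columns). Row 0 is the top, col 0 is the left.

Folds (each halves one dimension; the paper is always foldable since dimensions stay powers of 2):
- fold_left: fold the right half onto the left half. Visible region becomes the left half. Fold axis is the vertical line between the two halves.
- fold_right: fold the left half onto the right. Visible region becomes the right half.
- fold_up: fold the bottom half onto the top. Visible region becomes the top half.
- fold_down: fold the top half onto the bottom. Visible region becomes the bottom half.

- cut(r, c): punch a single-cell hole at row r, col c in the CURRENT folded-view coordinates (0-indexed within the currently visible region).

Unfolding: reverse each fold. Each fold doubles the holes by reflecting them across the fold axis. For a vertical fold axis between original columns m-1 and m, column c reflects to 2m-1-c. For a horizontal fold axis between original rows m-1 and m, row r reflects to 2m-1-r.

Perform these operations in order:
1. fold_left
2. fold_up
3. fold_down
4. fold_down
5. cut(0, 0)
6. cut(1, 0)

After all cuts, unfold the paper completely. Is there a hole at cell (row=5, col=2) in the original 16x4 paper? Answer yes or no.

Op 1 fold_left: fold axis v@2; visible region now rows[0,16) x cols[0,2) = 16x2
Op 2 fold_up: fold axis h@8; visible region now rows[0,8) x cols[0,2) = 8x2
Op 3 fold_down: fold axis h@4; visible region now rows[4,8) x cols[0,2) = 4x2
Op 4 fold_down: fold axis h@6; visible region now rows[6,8) x cols[0,2) = 2x2
Op 5 cut(0, 0): punch at orig (6,0); cuts so far [(6, 0)]; region rows[6,8) x cols[0,2) = 2x2
Op 6 cut(1, 0): punch at orig (7,0); cuts so far [(6, 0), (7, 0)]; region rows[6,8) x cols[0,2) = 2x2
Unfold 1 (reflect across h@6): 4 holes -> [(4, 0), (5, 0), (6, 0), (7, 0)]
Unfold 2 (reflect across h@4): 8 holes -> [(0, 0), (1, 0), (2, 0), (3, 0), (4, 0), (5, 0), (6, 0), (7, 0)]
Unfold 3 (reflect across h@8): 16 holes -> [(0, 0), (1, 0), (2, 0), (3, 0), (4, 0), (5, 0), (6, 0), (7, 0), (8, 0), (9, 0), (10, 0), (11, 0), (12, 0), (13, 0), (14, 0), (15, 0)]
Unfold 4 (reflect across v@2): 32 holes -> [(0, 0), (0, 3), (1, 0), (1, 3), (2, 0), (2, 3), (3, 0), (3, 3), (4, 0), (4, 3), (5, 0), (5, 3), (6, 0), (6, 3), (7, 0), (7, 3), (8, 0), (8, 3), (9, 0), (9, 3), (10, 0), (10, 3), (11, 0), (11, 3), (12, 0), (12, 3), (13, 0), (13, 3), (14, 0), (14, 3), (15, 0), (15, 3)]
Holes: [(0, 0), (0, 3), (1, 0), (1, 3), (2, 0), (2, 3), (3, 0), (3, 3), (4, 0), (4, 3), (5, 0), (5, 3), (6, 0), (6, 3), (7, 0), (7, 3), (8, 0), (8, 3), (9, 0), (9, 3), (10, 0), (10, 3), (11, 0), (11, 3), (12, 0), (12, 3), (13, 0), (13, 3), (14, 0), (14, 3), (15, 0), (15, 3)]

Answer: no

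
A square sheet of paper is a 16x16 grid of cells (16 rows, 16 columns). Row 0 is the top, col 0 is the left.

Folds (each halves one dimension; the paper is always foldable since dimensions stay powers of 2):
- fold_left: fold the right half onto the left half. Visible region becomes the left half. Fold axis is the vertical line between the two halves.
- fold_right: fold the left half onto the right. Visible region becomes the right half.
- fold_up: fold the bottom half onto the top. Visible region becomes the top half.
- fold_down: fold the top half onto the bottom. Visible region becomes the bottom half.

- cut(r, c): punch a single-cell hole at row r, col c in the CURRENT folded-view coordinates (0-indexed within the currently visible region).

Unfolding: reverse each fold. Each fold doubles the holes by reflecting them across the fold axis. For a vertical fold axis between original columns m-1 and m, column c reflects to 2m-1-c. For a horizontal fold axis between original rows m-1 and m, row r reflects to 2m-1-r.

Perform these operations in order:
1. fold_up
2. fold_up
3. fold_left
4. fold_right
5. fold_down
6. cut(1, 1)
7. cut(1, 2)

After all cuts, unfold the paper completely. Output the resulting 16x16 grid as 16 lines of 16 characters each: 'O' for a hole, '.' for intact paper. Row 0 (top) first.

Op 1 fold_up: fold axis h@8; visible region now rows[0,8) x cols[0,16) = 8x16
Op 2 fold_up: fold axis h@4; visible region now rows[0,4) x cols[0,16) = 4x16
Op 3 fold_left: fold axis v@8; visible region now rows[0,4) x cols[0,8) = 4x8
Op 4 fold_right: fold axis v@4; visible region now rows[0,4) x cols[4,8) = 4x4
Op 5 fold_down: fold axis h@2; visible region now rows[2,4) x cols[4,8) = 2x4
Op 6 cut(1, 1): punch at orig (3,5); cuts so far [(3, 5)]; region rows[2,4) x cols[4,8) = 2x4
Op 7 cut(1, 2): punch at orig (3,6); cuts so far [(3, 5), (3, 6)]; region rows[2,4) x cols[4,8) = 2x4
Unfold 1 (reflect across h@2): 4 holes -> [(0, 5), (0, 6), (3, 5), (3, 6)]
Unfold 2 (reflect across v@4): 8 holes -> [(0, 1), (0, 2), (0, 5), (0, 6), (3, 1), (3, 2), (3, 5), (3, 6)]
Unfold 3 (reflect across v@8): 16 holes -> [(0, 1), (0, 2), (0, 5), (0, 6), (0, 9), (0, 10), (0, 13), (0, 14), (3, 1), (3, 2), (3, 5), (3, 6), (3, 9), (3, 10), (3, 13), (3, 14)]
Unfold 4 (reflect across h@4): 32 holes -> [(0, 1), (0, 2), (0, 5), (0, 6), (0, 9), (0, 10), (0, 13), (0, 14), (3, 1), (3, 2), (3, 5), (3, 6), (3, 9), (3, 10), (3, 13), (3, 14), (4, 1), (4, 2), (4, 5), (4, 6), (4, 9), (4, 10), (4, 13), (4, 14), (7, 1), (7, 2), (7, 5), (7, 6), (7, 9), (7, 10), (7, 13), (7, 14)]
Unfold 5 (reflect across h@8): 64 holes -> [(0, 1), (0, 2), (0, 5), (0, 6), (0, 9), (0, 10), (0, 13), (0, 14), (3, 1), (3, 2), (3, 5), (3, 6), (3, 9), (3, 10), (3, 13), (3, 14), (4, 1), (4, 2), (4, 5), (4, 6), (4, 9), (4, 10), (4, 13), (4, 14), (7, 1), (7, 2), (7, 5), (7, 6), (7, 9), (7, 10), (7, 13), (7, 14), (8, 1), (8, 2), (8, 5), (8, 6), (8, 9), (8, 10), (8, 13), (8, 14), (11, 1), (11, 2), (11, 5), (11, 6), (11, 9), (11, 10), (11, 13), (11, 14), (12, 1), (12, 2), (12, 5), (12, 6), (12, 9), (12, 10), (12, 13), (12, 14), (15, 1), (15, 2), (15, 5), (15, 6), (15, 9), (15, 10), (15, 13), (15, 14)]

Answer: .OO..OO..OO..OO.
................
................
.OO..OO..OO..OO.
.OO..OO..OO..OO.
................
................
.OO..OO..OO..OO.
.OO..OO..OO..OO.
................
................
.OO..OO..OO..OO.
.OO..OO..OO..OO.
................
................
.OO..OO..OO..OO.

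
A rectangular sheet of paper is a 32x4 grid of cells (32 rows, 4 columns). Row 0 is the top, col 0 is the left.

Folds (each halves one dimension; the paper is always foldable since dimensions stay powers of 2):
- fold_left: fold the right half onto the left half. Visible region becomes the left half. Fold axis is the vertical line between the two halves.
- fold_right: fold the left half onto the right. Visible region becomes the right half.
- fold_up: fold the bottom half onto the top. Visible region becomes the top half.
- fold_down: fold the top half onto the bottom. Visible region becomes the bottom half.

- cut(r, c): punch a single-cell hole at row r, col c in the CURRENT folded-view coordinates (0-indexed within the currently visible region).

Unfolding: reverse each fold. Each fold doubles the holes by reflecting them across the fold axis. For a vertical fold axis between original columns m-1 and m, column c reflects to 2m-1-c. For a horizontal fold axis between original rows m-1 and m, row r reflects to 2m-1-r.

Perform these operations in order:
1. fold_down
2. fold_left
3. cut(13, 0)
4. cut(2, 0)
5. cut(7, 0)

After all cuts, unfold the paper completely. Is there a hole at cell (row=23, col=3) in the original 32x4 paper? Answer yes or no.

Answer: yes

Derivation:
Op 1 fold_down: fold axis h@16; visible region now rows[16,32) x cols[0,4) = 16x4
Op 2 fold_left: fold axis v@2; visible region now rows[16,32) x cols[0,2) = 16x2
Op 3 cut(13, 0): punch at orig (29,0); cuts so far [(29, 0)]; region rows[16,32) x cols[0,2) = 16x2
Op 4 cut(2, 0): punch at orig (18,0); cuts so far [(18, 0), (29, 0)]; region rows[16,32) x cols[0,2) = 16x2
Op 5 cut(7, 0): punch at orig (23,0); cuts so far [(18, 0), (23, 0), (29, 0)]; region rows[16,32) x cols[0,2) = 16x2
Unfold 1 (reflect across v@2): 6 holes -> [(18, 0), (18, 3), (23, 0), (23, 3), (29, 0), (29, 3)]
Unfold 2 (reflect across h@16): 12 holes -> [(2, 0), (2, 3), (8, 0), (8, 3), (13, 0), (13, 3), (18, 0), (18, 3), (23, 0), (23, 3), (29, 0), (29, 3)]
Holes: [(2, 0), (2, 3), (8, 0), (8, 3), (13, 0), (13, 3), (18, 0), (18, 3), (23, 0), (23, 3), (29, 0), (29, 3)]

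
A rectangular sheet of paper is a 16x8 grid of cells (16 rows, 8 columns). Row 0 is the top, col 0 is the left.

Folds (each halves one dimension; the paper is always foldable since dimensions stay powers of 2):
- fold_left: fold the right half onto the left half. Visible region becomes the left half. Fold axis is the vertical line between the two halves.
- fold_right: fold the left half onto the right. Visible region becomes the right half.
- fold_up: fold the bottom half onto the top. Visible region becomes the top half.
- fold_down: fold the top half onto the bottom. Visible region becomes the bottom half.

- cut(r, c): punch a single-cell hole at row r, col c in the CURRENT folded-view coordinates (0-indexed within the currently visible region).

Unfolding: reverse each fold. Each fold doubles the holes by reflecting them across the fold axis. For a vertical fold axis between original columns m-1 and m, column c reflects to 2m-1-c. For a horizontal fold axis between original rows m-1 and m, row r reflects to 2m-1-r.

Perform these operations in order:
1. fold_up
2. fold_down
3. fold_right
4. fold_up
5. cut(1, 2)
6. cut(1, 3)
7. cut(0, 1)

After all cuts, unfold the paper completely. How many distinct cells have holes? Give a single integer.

Op 1 fold_up: fold axis h@8; visible region now rows[0,8) x cols[0,8) = 8x8
Op 2 fold_down: fold axis h@4; visible region now rows[4,8) x cols[0,8) = 4x8
Op 3 fold_right: fold axis v@4; visible region now rows[4,8) x cols[4,8) = 4x4
Op 4 fold_up: fold axis h@6; visible region now rows[4,6) x cols[4,8) = 2x4
Op 5 cut(1, 2): punch at orig (5,6); cuts so far [(5, 6)]; region rows[4,6) x cols[4,8) = 2x4
Op 6 cut(1, 3): punch at orig (5,7); cuts so far [(5, 6), (5, 7)]; region rows[4,6) x cols[4,8) = 2x4
Op 7 cut(0, 1): punch at orig (4,5); cuts so far [(4, 5), (5, 6), (5, 7)]; region rows[4,6) x cols[4,8) = 2x4
Unfold 1 (reflect across h@6): 6 holes -> [(4, 5), (5, 6), (5, 7), (6, 6), (6, 7), (7, 5)]
Unfold 2 (reflect across v@4): 12 holes -> [(4, 2), (4, 5), (5, 0), (5, 1), (5, 6), (5, 7), (6, 0), (6, 1), (6, 6), (6, 7), (7, 2), (7, 5)]
Unfold 3 (reflect across h@4): 24 holes -> [(0, 2), (0, 5), (1, 0), (1, 1), (1, 6), (1, 7), (2, 0), (2, 1), (2, 6), (2, 7), (3, 2), (3, 5), (4, 2), (4, 5), (5, 0), (5, 1), (5, 6), (5, 7), (6, 0), (6, 1), (6, 6), (6, 7), (7, 2), (7, 5)]
Unfold 4 (reflect across h@8): 48 holes -> [(0, 2), (0, 5), (1, 0), (1, 1), (1, 6), (1, 7), (2, 0), (2, 1), (2, 6), (2, 7), (3, 2), (3, 5), (4, 2), (4, 5), (5, 0), (5, 1), (5, 6), (5, 7), (6, 0), (6, 1), (6, 6), (6, 7), (7, 2), (7, 5), (8, 2), (8, 5), (9, 0), (9, 1), (9, 6), (9, 7), (10, 0), (10, 1), (10, 6), (10, 7), (11, 2), (11, 5), (12, 2), (12, 5), (13, 0), (13, 1), (13, 6), (13, 7), (14, 0), (14, 1), (14, 6), (14, 7), (15, 2), (15, 5)]

Answer: 48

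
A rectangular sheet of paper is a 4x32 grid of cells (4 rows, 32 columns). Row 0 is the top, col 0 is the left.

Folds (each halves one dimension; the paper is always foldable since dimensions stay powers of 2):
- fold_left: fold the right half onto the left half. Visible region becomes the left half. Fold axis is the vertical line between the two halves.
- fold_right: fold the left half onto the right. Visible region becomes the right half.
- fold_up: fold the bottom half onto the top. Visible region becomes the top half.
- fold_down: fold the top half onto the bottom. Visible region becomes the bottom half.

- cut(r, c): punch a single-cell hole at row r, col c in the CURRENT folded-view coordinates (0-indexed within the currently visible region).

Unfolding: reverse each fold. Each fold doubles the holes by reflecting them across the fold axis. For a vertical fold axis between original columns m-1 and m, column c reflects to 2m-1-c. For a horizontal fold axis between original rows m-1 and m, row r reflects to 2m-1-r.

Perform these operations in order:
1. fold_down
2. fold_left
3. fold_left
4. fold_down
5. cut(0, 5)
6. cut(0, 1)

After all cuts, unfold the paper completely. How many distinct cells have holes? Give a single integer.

Answer: 32

Derivation:
Op 1 fold_down: fold axis h@2; visible region now rows[2,4) x cols[0,32) = 2x32
Op 2 fold_left: fold axis v@16; visible region now rows[2,4) x cols[0,16) = 2x16
Op 3 fold_left: fold axis v@8; visible region now rows[2,4) x cols[0,8) = 2x8
Op 4 fold_down: fold axis h@3; visible region now rows[3,4) x cols[0,8) = 1x8
Op 5 cut(0, 5): punch at orig (3,5); cuts so far [(3, 5)]; region rows[3,4) x cols[0,8) = 1x8
Op 6 cut(0, 1): punch at orig (3,1); cuts so far [(3, 1), (3, 5)]; region rows[3,4) x cols[0,8) = 1x8
Unfold 1 (reflect across h@3): 4 holes -> [(2, 1), (2, 5), (3, 1), (3, 5)]
Unfold 2 (reflect across v@8): 8 holes -> [(2, 1), (2, 5), (2, 10), (2, 14), (3, 1), (3, 5), (3, 10), (3, 14)]
Unfold 3 (reflect across v@16): 16 holes -> [(2, 1), (2, 5), (2, 10), (2, 14), (2, 17), (2, 21), (2, 26), (2, 30), (3, 1), (3, 5), (3, 10), (3, 14), (3, 17), (3, 21), (3, 26), (3, 30)]
Unfold 4 (reflect across h@2): 32 holes -> [(0, 1), (0, 5), (0, 10), (0, 14), (0, 17), (0, 21), (0, 26), (0, 30), (1, 1), (1, 5), (1, 10), (1, 14), (1, 17), (1, 21), (1, 26), (1, 30), (2, 1), (2, 5), (2, 10), (2, 14), (2, 17), (2, 21), (2, 26), (2, 30), (3, 1), (3, 5), (3, 10), (3, 14), (3, 17), (3, 21), (3, 26), (3, 30)]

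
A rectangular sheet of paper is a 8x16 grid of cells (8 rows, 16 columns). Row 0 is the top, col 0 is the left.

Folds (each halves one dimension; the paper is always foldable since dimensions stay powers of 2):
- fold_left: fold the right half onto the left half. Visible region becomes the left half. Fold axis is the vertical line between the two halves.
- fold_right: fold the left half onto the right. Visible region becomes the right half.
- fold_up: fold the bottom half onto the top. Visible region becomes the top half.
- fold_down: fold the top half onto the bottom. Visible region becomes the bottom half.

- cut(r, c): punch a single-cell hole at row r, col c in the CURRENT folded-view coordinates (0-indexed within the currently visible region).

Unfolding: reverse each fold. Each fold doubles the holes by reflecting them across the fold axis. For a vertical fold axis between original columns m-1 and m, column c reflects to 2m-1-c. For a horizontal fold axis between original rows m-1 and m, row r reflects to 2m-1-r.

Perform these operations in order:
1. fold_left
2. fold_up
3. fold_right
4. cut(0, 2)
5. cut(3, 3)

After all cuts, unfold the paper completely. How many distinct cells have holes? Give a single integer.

Op 1 fold_left: fold axis v@8; visible region now rows[0,8) x cols[0,8) = 8x8
Op 2 fold_up: fold axis h@4; visible region now rows[0,4) x cols[0,8) = 4x8
Op 3 fold_right: fold axis v@4; visible region now rows[0,4) x cols[4,8) = 4x4
Op 4 cut(0, 2): punch at orig (0,6); cuts so far [(0, 6)]; region rows[0,4) x cols[4,8) = 4x4
Op 5 cut(3, 3): punch at orig (3,7); cuts so far [(0, 6), (3, 7)]; region rows[0,4) x cols[4,8) = 4x4
Unfold 1 (reflect across v@4): 4 holes -> [(0, 1), (0, 6), (3, 0), (3, 7)]
Unfold 2 (reflect across h@4): 8 holes -> [(0, 1), (0, 6), (3, 0), (3, 7), (4, 0), (4, 7), (7, 1), (7, 6)]
Unfold 3 (reflect across v@8): 16 holes -> [(0, 1), (0, 6), (0, 9), (0, 14), (3, 0), (3, 7), (3, 8), (3, 15), (4, 0), (4, 7), (4, 8), (4, 15), (7, 1), (7, 6), (7, 9), (7, 14)]

Answer: 16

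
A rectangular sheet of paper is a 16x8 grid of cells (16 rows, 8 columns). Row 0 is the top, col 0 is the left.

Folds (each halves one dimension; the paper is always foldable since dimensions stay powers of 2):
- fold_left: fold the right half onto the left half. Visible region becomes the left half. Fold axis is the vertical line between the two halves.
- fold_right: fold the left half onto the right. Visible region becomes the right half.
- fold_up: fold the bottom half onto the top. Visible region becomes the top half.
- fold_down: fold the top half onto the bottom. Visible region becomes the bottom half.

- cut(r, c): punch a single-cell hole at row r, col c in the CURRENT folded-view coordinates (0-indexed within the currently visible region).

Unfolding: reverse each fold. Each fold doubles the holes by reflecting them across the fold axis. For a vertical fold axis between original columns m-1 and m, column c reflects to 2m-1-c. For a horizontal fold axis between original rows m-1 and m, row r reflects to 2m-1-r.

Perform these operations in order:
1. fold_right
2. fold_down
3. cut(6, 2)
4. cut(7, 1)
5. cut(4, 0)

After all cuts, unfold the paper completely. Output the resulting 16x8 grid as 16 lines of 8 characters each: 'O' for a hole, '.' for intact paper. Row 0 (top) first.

Answer: ..O..O..
.O....O.
........
...OO...
........
........
........
........
........
........
........
........
...OO...
........
.O....O.
..O..O..

Derivation:
Op 1 fold_right: fold axis v@4; visible region now rows[0,16) x cols[4,8) = 16x4
Op 2 fold_down: fold axis h@8; visible region now rows[8,16) x cols[4,8) = 8x4
Op 3 cut(6, 2): punch at orig (14,6); cuts so far [(14, 6)]; region rows[8,16) x cols[4,8) = 8x4
Op 4 cut(7, 1): punch at orig (15,5); cuts so far [(14, 6), (15, 5)]; region rows[8,16) x cols[4,8) = 8x4
Op 5 cut(4, 0): punch at orig (12,4); cuts so far [(12, 4), (14, 6), (15, 5)]; region rows[8,16) x cols[4,8) = 8x4
Unfold 1 (reflect across h@8): 6 holes -> [(0, 5), (1, 6), (3, 4), (12, 4), (14, 6), (15, 5)]
Unfold 2 (reflect across v@4): 12 holes -> [(0, 2), (0, 5), (1, 1), (1, 6), (3, 3), (3, 4), (12, 3), (12, 4), (14, 1), (14, 6), (15, 2), (15, 5)]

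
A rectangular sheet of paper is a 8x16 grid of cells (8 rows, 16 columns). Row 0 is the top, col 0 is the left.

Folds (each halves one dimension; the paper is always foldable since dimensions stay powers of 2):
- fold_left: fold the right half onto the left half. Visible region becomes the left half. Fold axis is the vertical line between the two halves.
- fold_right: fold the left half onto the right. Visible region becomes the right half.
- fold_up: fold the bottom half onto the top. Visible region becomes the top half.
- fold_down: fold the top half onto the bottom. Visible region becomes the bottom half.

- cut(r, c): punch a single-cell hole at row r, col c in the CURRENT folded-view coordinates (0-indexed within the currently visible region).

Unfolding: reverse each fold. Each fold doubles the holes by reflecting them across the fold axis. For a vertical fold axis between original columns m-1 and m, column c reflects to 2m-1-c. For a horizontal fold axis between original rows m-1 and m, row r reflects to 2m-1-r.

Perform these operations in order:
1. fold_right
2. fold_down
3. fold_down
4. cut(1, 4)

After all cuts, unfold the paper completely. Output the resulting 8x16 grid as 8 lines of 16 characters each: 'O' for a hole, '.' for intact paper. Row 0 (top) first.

Op 1 fold_right: fold axis v@8; visible region now rows[0,8) x cols[8,16) = 8x8
Op 2 fold_down: fold axis h@4; visible region now rows[4,8) x cols[8,16) = 4x8
Op 3 fold_down: fold axis h@6; visible region now rows[6,8) x cols[8,16) = 2x8
Op 4 cut(1, 4): punch at orig (7,12); cuts so far [(7, 12)]; region rows[6,8) x cols[8,16) = 2x8
Unfold 1 (reflect across h@6): 2 holes -> [(4, 12), (7, 12)]
Unfold 2 (reflect across h@4): 4 holes -> [(0, 12), (3, 12), (4, 12), (7, 12)]
Unfold 3 (reflect across v@8): 8 holes -> [(0, 3), (0, 12), (3, 3), (3, 12), (4, 3), (4, 12), (7, 3), (7, 12)]

Answer: ...O........O...
................
................
...O........O...
...O........O...
................
................
...O........O...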